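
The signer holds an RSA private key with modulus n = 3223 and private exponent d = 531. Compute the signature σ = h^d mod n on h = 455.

1478

h^2 ≡ 455^2 = 207025 ≡ 753
h^4 ≡ 753^2 = 567009 ≡ 2984
h^8 ≡ 2984^2 = 8904256 ≡ 2330
h^16 ≡ 2330^2 = 5428900 ≡ 1368
h^32 ≡ 1368^2 = 1871424 ≡ 2084
h^64 ≡ 2084^2 = 4343056 ≡ 1675
h^128 ≡ 1675^2 = 2805625 ≡ 1615
h^256 ≡ 1615^2 = 2608225 ≡ 818
h^512 ≡ 818^2 = 669124 ≡ 1963
531 = 512 + 16 + 2 + 1, so h^531 ≡ 1963·1368·753·455 ≡ 1478 (mod 3223)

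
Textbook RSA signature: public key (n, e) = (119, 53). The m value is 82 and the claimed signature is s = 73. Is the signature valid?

Squares mod 119: s^1≡73, s^2≡93, s^4≡81, s^8≡16, s^16≡18, s^32≡86
53 = 32 + 16 + 4 + 1, so s^53 ≡ 86·18·81·73 ≡ 82 (mod 119)
Since 82 equals the digest 82, verification succeeds.

valid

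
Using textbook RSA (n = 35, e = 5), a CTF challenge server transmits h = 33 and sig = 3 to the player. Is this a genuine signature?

sig^2 ≡ 3^2 = 9
sig^4 ≡ 9^2 = 81 ≡ 11
5 = 4 + 1, so sig^5 ≡ 11·3 ≡ 33 (mod 35)
33 = h, so the signature checks out.

genuine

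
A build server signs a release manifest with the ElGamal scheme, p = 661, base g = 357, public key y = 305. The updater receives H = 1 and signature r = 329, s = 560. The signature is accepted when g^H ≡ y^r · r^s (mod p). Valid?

yes

Left side g^H mod p:
357^1 mod 661 = 357
Right side y^r · r^s mod p:
305^329 mod 661 = 13
329^560 mod 661 = 180
13·180 = 2340 ≡ 357 (mod 661)
357 ≡ 357 (mod 661), so the signature is genuine.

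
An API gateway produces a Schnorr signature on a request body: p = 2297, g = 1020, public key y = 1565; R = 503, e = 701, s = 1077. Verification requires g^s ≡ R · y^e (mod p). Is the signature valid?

valid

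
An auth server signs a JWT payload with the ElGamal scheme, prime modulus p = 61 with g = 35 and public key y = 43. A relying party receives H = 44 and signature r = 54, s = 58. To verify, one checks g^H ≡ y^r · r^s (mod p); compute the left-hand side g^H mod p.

Squares mod 61: 35^1≡35, 35^2≡5, 35^4≡25, 35^8≡15, 35^16≡42, 35^32≡56
44 = 32 + 8 + 4, so 35^44 ≡ 56·15·25 ≡ 16 (mod 61)

16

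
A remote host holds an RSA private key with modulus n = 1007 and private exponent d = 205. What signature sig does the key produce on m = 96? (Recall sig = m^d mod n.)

780

m^205 mod 1007 = 780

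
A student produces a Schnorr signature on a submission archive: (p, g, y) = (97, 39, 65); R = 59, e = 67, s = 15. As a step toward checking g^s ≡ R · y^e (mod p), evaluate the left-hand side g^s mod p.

39^2 = 1521 ≡ 66
39^4 ≡ 66^2 = 4356 ≡ 88
39^8 ≡ 88^2 = 7744 ≡ 81
15 = 8 + 4 + 2 + 1, so 39^15 ≡ 81·88·66·39 ≡ 19 (mod 97)

19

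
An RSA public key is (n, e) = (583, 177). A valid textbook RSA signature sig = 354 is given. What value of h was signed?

579

sig^2 ≡ 354^2 = 125316 ≡ 554
sig^4 ≡ 554^2 = 306916 ≡ 258
sig^8 ≡ 258^2 = 66564 ≡ 102
sig^16 ≡ 102^2 = 10404 ≡ 493
sig^32 ≡ 493^2 = 243049 ≡ 521
sig^64 ≡ 521^2 = 271441 ≡ 346
sig^128 ≡ 346^2 = 119716 ≡ 201
177 = 128 + 32 + 16 + 1, so sig^177 ≡ 201·521·493·354 ≡ 579 (mod 583)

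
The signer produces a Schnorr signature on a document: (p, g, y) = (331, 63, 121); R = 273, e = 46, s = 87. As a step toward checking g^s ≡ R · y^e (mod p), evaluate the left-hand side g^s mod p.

176

Squares mod 331: 63^1≡63, 63^2≡328, 63^4≡9, 63^8≡81, 63^16≡272, 63^32≡171, 63^64≡113
87 = 64 + 16 + 4 + 2 + 1, so 63^87 ≡ 113·272·9·328·63 ≡ 176 (mod 331)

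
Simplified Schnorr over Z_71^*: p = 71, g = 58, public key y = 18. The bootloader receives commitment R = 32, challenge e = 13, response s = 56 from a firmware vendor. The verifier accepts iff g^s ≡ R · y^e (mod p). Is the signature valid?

valid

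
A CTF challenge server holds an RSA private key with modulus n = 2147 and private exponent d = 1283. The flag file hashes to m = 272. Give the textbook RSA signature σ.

m^2 ≡ 272^2 = 73984 ≡ 986
m^4 ≡ 986^2 = 972196 ≡ 1752
m^8 ≡ 1752^2 = 3069504 ≡ 1441
m^16 ≡ 1441^2 = 2076481 ≡ 332
m^32 ≡ 332^2 = 110224 ≡ 727
m^64 ≡ 727^2 = 528529 ≡ 367
m^128 ≡ 367^2 = 134689 ≡ 1575
m^256 ≡ 1575^2 = 2480625 ≡ 840
m^512 ≡ 840^2 = 705600 ≡ 1384
m^1024 ≡ 1384^2 = 1915456 ≡ 332
1283 = 1024 + 256 + 2 + 1, so m^1283 ≡ 332·840·986·272 ≡ 1297 (mod 2147)

1297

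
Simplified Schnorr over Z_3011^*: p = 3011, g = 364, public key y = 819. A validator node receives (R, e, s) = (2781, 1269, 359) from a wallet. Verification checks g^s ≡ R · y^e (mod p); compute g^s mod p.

Squares mod 3011: 364^1≡364, 364^2≡12, 364^4≡144, 364^8≡2670, 364^16≡1863, 364^32≡2097, 364^64≡1349, 364^128≡1157, 364^256≡1765
359 = 256 + 64 + 32 + 4 + 2 + 1, so 364^359 ≡ 1765·1349·2097·144·12·364 ≡ 807 (mod 3011)

807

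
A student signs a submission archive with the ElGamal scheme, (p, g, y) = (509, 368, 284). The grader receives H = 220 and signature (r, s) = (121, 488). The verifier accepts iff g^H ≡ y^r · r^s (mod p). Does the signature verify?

verifies

Left side g^H mod p:
368^220 mod 509 = 21
Right side y^r · r^s mod p:
284^121 mod 509 = 336
121^488 mod 509 = 350
336·350 = 117600 ≡ 21 (mod 509)
21 ≡ 21 (mod 509), so the signature is genuine.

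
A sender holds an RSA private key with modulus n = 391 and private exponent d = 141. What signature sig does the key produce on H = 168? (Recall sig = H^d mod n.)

291

Squares mod 391: H^1≡168, H^2≡72, H^4≡101, H^8≡35, H^16≡52, H^32≡358, H^64≡307, H^128≡18
141 = 128 + 8 + 4 + 1, so H^141 ≡ 18·35·101·168 ≡ 291 (mod 391)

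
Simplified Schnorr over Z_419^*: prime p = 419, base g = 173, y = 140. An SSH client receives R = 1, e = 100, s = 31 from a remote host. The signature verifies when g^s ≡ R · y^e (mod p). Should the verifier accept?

g^s mod p:
Squares mod 419: 173^1≡173, 173^2≡180, 173^4≡137, 173^8≡333, 173^16≡273
31 = 16 + 8 + 4 + 2 + 1, so 173^31 ≡ 273·333·137·180·173 ≡ 254 (mod 419)
R · y^e mod p:
Squares mod 419: 140^1≡140, 140^2≡326, 140^4≡269, 140^8≡293, 140^16≡373, 140^32≡21, 140^64≡22
100 = 64 + 32 + 4, so 140^100 ≡ 22·21·269 ≡ 254 (mod 419)
1·254 = 254 ≡ 254 (mod 419)
254 ≡ 254 (mod 419); signature holds.

accept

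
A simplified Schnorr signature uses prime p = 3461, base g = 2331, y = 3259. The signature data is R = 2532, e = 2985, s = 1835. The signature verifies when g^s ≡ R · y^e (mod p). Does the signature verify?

g^s mod p:
2331^2 = 5433561 ≡ 3252
2331^4 ≡ 3252^2 = 10575504 ≡ 2149
2331^8 ≡ 2149^2 = 4618201 ≡ 1227
2331^16 ≡ 1227^2 = 1505529 ≡ 3455
2331^32 ≡ 3455^2 = 11937025 ≡ 36
2331^64 ≡ 36^2 = 1296
2331^128 ≡ 1296^2 = 1679616 ≡ 1031
2331^256 ≡ 1031^2 = 1062961 ≡ 434
2331^512 ≡ 434^2 = 188356 ≡ 1462
2331^1024 ≡ 1462^2 = 2137444 ≡ 2007
1835 = 1024 + 512 + 256 + 32 + 8 + 2 + 1, so 2331^1835 ≡ 2007·1462·434·36·1227·3252·2331 ≡ 524 (mod 3461)
R · y^e mod p:
3259^2 = 10621081 ≡ 2733
3259^4 ≡ 2733^2 = 7469289 ≡ 451
3259^8 ≡ 451^2 = 203401 ≡ 2663
3259^16 ≡ 2663^2 = 7091569 ≡ 3441
3259^32 ≡ 3441^2 = 11840481 ≡ 400
3259^64 ≡ 400^2 = 160000 ≡ 794
3259^128 ≡ 794^2 = 630436 ≡ 534
3259^256 ≡ 534^2 = 285156 ≡ 1354
3259^512 ≡ 1354^2 = 1833316 ≡ 2447
3259^1024 ≡ 2447^2 = 5987809 ≡ 279
3259^2048 ≡ 279^2 = 77841 ≡ 1699
2985 = 2048 + 512 + 256 + 128 + 32 + 8 + 1, so 3259^2985 ≡ 1699·2447·1354·534·400·2663·3259 ≡ 2652 (mod 3461)
2532·2652 = 6714864 ≡ 524 (mod 3461)
524 ≡ 524 (mod 3461); signature holds.

verifies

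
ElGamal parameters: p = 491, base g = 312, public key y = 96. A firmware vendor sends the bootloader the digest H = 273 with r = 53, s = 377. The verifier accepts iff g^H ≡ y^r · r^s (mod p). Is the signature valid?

Left side g^H mod p:
312^2 = 97344 ≡ 126
312^4 ≡ 126^2 = 15876 ≡ 164
312^8 ≡ 164^2 = 26896 ≡ 382
312^16 ≡ 382^2 = 145924 ≡ 97
312^32 ≡ 97^2 = 9409 ≡ 80
312^64 ≡ 80^2 = 6400 ≡ 17
312^128 ≡ 17^2 = 289
312^256 ≡ 289^2 = 83521 ≡ 51
273 = 256 + 16 + 1, so 312^273 ≡ 51·97·312 ≡ 251 (mod 491)
Right side y^r · r^s mod p:
96^2 = 9216 ≡ 378
96^4 ≡ 378^2 = 142884 ≡ 3
96^8 ≡ 3^2 = 9
96^16 ≡ 9^2 = 81
96^32 ≡ 81^2 = 6561 ≡ 178
53 = 32 + 16 + 4 + 1, so 96^53 ≡ 178·81·3·96 ≡ 488 (mod 491)
53^2 = 2809 ≡ 354
53^4 ≡ 354^2 = 125316 ≡ 111
53^8 ≡ 111^2 = 12321 ≡ 46
53^16 ≡ 46^2 = 2116 ≡ 152
53^32 ≡ 152^2 = 23104 ≡ 27
53^64 ≡ 27^2 = 729 ≡ 238
53^128 ≡ 238^2 = 56644 ≡ 179
53^256 ≡ 179^2 = 32041 ≡ 126
377 = 256 + 64 + 32 + 16 + 8 + 1, so 53^377 ≡ 126·238·27·152·46·53 ≡ 262 (mod 491)
488·262 = 127856 ≡ 196 (mod 491)
251 ≠ 196, so verification fails.

invalid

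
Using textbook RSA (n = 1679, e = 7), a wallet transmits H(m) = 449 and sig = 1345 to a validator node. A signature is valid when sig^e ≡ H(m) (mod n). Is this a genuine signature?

sig^2 ≡ 1345^2 = 1809025 ≡ 742
sig^4 ≡ 742^2 = 550564 ≡ 1531
7 = 4 + 2 + 1, so sig^7 ≡ 1531·742·1345 ≡ 789 (mod 1679)
789 ≠ 449, so verification fails.

forged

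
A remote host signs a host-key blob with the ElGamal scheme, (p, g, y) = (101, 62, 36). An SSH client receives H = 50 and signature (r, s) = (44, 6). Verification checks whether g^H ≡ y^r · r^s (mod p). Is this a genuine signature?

genuine

Left side g^H mod p:
62^2 = 3844 ≡ 6
62^4 ≡ 6^2 = 36
62^8 ≡ 36^2 = 1296 ≡ 84
62^16 ≡ 84^2 = 7056 ≡ 87
62^32 ≡ 87^2 = 7569 ≡ 95
50 = 32 + 16 + 2, so 62^50 ≡ 95·87·6 ≡ 100 (mod 101)
Right side y^r · r^s mod p:
36^2 = 1296 ≡ 84
36^4 ≡ 84^2 = 7056 ≡ 87
36^8 ≡ 87^2 = 7569 ≡ 95
36^16 ≡ 95^2 = 9025 ≡ 36
36^32 ≡ 36^2 = 1296 ≡ 84
44 = 32 + 8 + 4, so 36^44 ≡ 84·95·87 ≡ 87 (mod 101)
44^2 = 1936 ≡ 17
44^4 ≡ 17^2 = 289 ≡ 87
6 = 4 + 2, so 44^6 ≡ 87·17 ≡ 65 (mod 101)
87·65 = 5655 ≡ 100 (mod 101)
100 ≡ 100 (mod 101), so the signature is genuine.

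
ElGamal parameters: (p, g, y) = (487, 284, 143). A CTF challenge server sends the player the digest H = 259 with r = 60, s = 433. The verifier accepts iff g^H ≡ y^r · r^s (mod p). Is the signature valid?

Left side g^H mod p:
Squares mod 487: 284^1≡284, 284^2≡301, 284^4≡19, 284^8≡361, 284^16≡292, 284^32≡39, 284^64≡60, 284^128≡191, 284^256≡443
259 = 256 + 2 + 1, so 284^259 ≡ 443·301·284 ≡ 292 (mod 487)
Right side y^r · r^s mod p:
Squares mod 487: 143^1≡143, 143^2≡482, 143^4≡25, 143^8≡138, 143^16≡51, 143^32≡166
60 = 32 + 16 + 8 + 4, so 143^60 ≡ 166·51·138·25 ≡ 362 (mod 487)
Squares mod 487: 60^1≡60, 60^2≡191, 60^4≡443, 60^8≡475, 60^16≡144, 60^32≡282, 60^64≡143, 60^128≡482, 60^256≡25
433 = 256 + 128 + 32 + 16 + 1, so 60^433 ≡ 25·482·282·144·60 ≡ 60 (mod 487)
362·60 = 21720 ≡ 292 (mod 487)
292 ≡ 292 (mod 487), so the signature is genuine.

valid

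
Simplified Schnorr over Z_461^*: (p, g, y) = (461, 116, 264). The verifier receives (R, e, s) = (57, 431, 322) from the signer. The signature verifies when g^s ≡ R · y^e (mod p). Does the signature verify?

g^s mod p:
Squares mod 461: 116^1≡116, 116^2≡87, 116^4≡193, 116^8≡369, 116^16≡166, 116^32≡357, 116^64≡213, 116^128≡191, 116^256≡62
322 = 256 + 64 + 2, so 116^322 ≡ 62·213·87 ≡ 110 (mod 461)
R · y^e mod p:
Squares mod 461: 264^1≡264, 264^2≡85, 264^4≡310, 264^8≡212, 264^16≡227, 264^32≡358, 264^64≡6, 264^128≡36, 264^256≡374
431 = 256 + 128 + 32 + 8 + 4 + 2 + 1, so 264^431 ≡ 374·36·358·212·310·85·264 ≡ 176 (mod 461)
57·176 = 10032 ≡ 351 (mod 461)
110 ≠ 351; the check fails.

does not verify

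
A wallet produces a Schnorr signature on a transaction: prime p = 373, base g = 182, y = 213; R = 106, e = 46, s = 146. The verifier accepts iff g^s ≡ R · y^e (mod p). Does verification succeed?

fails

g^s mod p:
182^2 = 33124 ≡ 300
182^4 ≡ 300^2 = 90000 ≡ 107
182^8 ≡ 107^2 = 11449 ≡ 259
182^16 ≡ 259^2 = 67081 ≡ 314
182^32 ≡ 314^2 = 98596 ≡ 124
182^64 ≡ 124^2 = 15376 ≡ 83
182^128 ≡ 83^2 = 6889 ≡ 175
146 = 128 + 16 + 2, so 182^146 ≡ 175·314·300 ≡ 265 (mod 373)
R · y^e mod p:
213^2 = 45369 ≡ 236
213^4 ≡ 236^2 = 55696 ≡ 119
213^8 ≡ 119^2 = 14161 ≡ 360
213^16 ≡ 360^2 = 129600 ≡ 169
213^32 ≡ 169^2 = 28561 ≡ 213
46 = 32 + 8 + 4 + 2, so 213^46 ≡ 213·360·119·236 ≡ 309 (mod 373)
106·309 = 32754 ≡ 303 (mod 373)
265 ≠ 303; the check fails.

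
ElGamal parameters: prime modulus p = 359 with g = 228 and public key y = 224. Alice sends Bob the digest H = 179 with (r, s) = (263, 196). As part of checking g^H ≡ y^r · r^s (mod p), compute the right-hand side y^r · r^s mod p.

224^2 = 50176 ≡ 275
224^4 ≡ 275^2 = 75625 ≡ 235
224^8 ≡ 235^2 = 55225 ≡ 298
224^16 ≡ 298^2 = 88804 ≡ 131
224^32 ≡ 131^2 = 17161 ≡ 288
224^64 ≡ 288^2 = 82944 ≡ 15
224^128 ≡ 15^2 = 225
224^256 ≡ 225^2 = 50625 ≡ 6
263 = 256 + 4 + 2 + 1, so 224^263 ≡ 6·235·275·224 ≡ 258 (mod 359)
263^2 = 69169 ≡ 241
263^4 ≡ 241^2 = 58081 ≡ 282
263^8 ≡ 282^2 = 79524 ≡ 185
263^16 ≡ 185^2 = 34225 ≡ 120
263^32 ≡ 120^2 = 14400 ≡ 40
263^64 ≡ 40^2 = 1600 ≡ 164
263^128 ≡ 164^2 = 26896 ≡ 330
196 = 128 + 64 + 4, so 263^196 ≡ 330·164·282 ≡ 32 (mod 359)
y^r · r^s ≡ 258·32 = 8256 ≡ 358 (mod 359)

358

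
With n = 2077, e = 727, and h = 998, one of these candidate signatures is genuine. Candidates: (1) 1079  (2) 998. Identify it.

Candidate 1: 1079^2 = 1164241 ≡ 1121; 1079^4 ≡ 1121^2 = 1256641 ≡ 56; 1079^8 ≡ 56^2 = 3136 ≡ 1059; 1079^16 ≡ 1059^2 = 1121481 ≡ 1978; 1079^32 ≡ 1978^2 = 3912484 ≡ 1493; 1079^64 ≡ 1493^2 = 2229049 ≡ 428; 1079^128 ≡ 428^2 = 183184 ≡ 408; 1079^256 ≡ 408^2 = 166464 ≡ 304; 1079^512 ≡ 304^2 = 92416 ≡ 1028; 727 = 512 + 128 + 64 + 16 + 4 + 2 + 1, so 1079^727 ≡ 1028·408·428·1978·56·1121·1079 ≡ 1079 (mod 2077)
Candidate 2: 998^2 = 996004 ≡ 1121; 998^4 ≡ 1121^2 = 1256641 ≡ 56; 998^8 ≡ 56^2 = 3136 ≡ 1059; 998^16 ≡ 1059^2 = 1121481 ≡ 1978; 998^32 ≡ 1978^2 = 3912484 ≡ 1493; 998^64 ≡ 1493^2 = 2229049 ≡ 428; 998^128 ≡ 428^2 = 183184 ≡ 408; 998^256 ≡ 408^2 = 166464 ≡ 304; 998^512 ≡ 304^2 = 92416 ≡ 1028; 727 = 512 + 128 + 64 + 16 + 4 + 2 + 1, so 998^727 ≡ 1028·408·428·1978·56·1121·998 ≡ 998 (mod 2077)
  → matches h = 998

2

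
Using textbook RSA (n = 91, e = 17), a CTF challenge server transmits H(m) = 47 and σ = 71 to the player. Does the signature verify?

σ^2 ≡ 71^2 = 5041 ≡ 36
σ^4 ≡ 36^2 = 1296 ≡ 22
σ^8 ≡ 22^2 = 484 ≡ 29
σ^16 ≡ 29^2 = 841 ≡ 22
17 = 16 + 1, so σ^17 ≡ 22·71 ≡ 15 (mod 91)
σ^17 mod 91 = 15, but H(m) = 47.

does not verify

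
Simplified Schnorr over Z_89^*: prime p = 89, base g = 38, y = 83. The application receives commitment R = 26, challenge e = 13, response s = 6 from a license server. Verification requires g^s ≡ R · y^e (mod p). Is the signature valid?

invalid

g^s mod p:
38^2 = 1444 ≡ 20
38^4 ≡ 20^2 = 400 ≡ 44
6 = 4 + 2, so 38^6 ≡ 44·20 ≡ 79 (mod 89)
R · y^e mod p:
83^2 = 6889 ≡ 36
83^4 ≡ 36^2 = 1296 ≡ 50
83^8 ≡ 50^2 = 2500 ≡ 8
13 = 8 + 4 + 1, so 83^13 ≡ 8·50·83 ≡ 3 (mod 89)
26·3 = 78 ≡ 78 (mod 89)
79 ≠ 78; the check fails.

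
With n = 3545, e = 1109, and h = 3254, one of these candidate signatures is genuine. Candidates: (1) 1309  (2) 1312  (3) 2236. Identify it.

Candidate 1: Squares mod 3545: 1309^1≡1309, 1309^2≡1246, 1309^4≡3351, 1309^8≡2186, 1309^16≡3481, 1309^32≡551, 1309^64≡2276, 1309^128≡931, 1309^256≡1781, 1309^512≡2731, 1309^1024≡3226; 1109 = 1024 + 64 + 16 + 4 + 1, so 1309^1109 ≡ 3226·2276·3481·3351·1309 ≡ 3254 (mod 3545)
  → matches h = 3254
Candidate 2: Squares mod 3545: 1312^1≡1312, 1312^2≡2019, 1312^4≡3156, 1312^8≡2431, 1312^16≡246, 1312^32≡251, 1312^64≡2736, 1312^128≡2201, 1312^256≡1931, 1312^512≡2966, 1312^1024≡2011; 1109 = 1024 + 64 + 16 + 4 + 1, so 1312^1109 ≡ 2011·2736·246·3156·1312 ≡ 2307 (mod 3545)
Candidate 3: Squares mod 3545: 2236^1≡2236, 2236^2≡1246, 2236^4≡3351, 2236^8≡2186, 2236^16≡3481, 2236^32≡551, 2236^64≡2276, 2236^128≡931, 2236^256≡1781, 2236^512≡2731, 2236^1024≡3226; 1109 = 1024 + 64 + 16 + 4 + 1, so 2236^1109 ≡ 3226·2276·3481·3351·2236 ≡ 291 (mod 3545)

1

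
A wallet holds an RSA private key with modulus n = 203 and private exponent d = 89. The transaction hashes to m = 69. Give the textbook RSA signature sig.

188

m^2 ≡ 69^2 = 4761 ≡ 92
m^4 ≡ 92^2 = 8464 ≡ 141
m^8 ≡ 141^2 = 19881 ≡ 190
m^16 ≡ 190^2 = 36100 ≡ 169
m^32 ≡ 169^2 = 28561 ≡ 141
m^64 ≡ 141^2 = 19881 ≡ 190
89 = 64 + 16 + 8 + 1, so m^89 ≡ 190·169·190·69 ≡ 188 (mod 203)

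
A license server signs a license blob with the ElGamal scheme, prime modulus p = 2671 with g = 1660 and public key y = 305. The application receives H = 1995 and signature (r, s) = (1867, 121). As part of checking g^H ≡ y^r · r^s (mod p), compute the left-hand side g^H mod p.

1660^2 = 2755600 ≡ 1799
1660^4 ≡ 1799^2 = 3236401 ≡ 1820
1660^8 ≡ 1820^2 = 3312400 ≡ 360
1660^16 ≡ 360^2 = 129600 ≡ 1392
1660^32 ≡ 1392^2 = 1937664 ≡ 1189
1660^64 ≡ 1189^2 = 1413721 ≡ 762
1660^128 ≡ 762^2 = 580644 ≡ 1037
1660^256 ≡ 1037^2 = 1075369 ≡ 1627
1660^512 ≡ 1627^2 = 2647129 ≡ 168
1660^1024 ≡ 168^2 = 28224 ≡ 1514
1995 = 1024 + 512 + 256 + 128 + 64 + 8 + 2 + 1, so 1660^1995 ≡ 1514·168·1627·1037·762·360·1799·1660 ≡ 1903 (mod 2671)

1903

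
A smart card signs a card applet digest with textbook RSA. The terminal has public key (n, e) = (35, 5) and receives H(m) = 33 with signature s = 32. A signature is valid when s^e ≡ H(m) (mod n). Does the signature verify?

s^5 mod 35 = 2
2 ≠ 33, so verification fails.

does not verify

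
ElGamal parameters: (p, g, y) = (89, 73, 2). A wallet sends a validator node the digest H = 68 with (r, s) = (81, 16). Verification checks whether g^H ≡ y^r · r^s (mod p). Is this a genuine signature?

genuine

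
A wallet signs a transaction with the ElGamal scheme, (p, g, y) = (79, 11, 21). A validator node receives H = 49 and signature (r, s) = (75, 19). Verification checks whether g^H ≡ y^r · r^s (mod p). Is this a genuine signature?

forged

Left side g^H mod p:
11^2 = 121 ≡ 42
11^4 ≡ 42^2 = 1764 ≡ 26
11^8 ≡ 26^2 = 676 ≡ 44
11^16 ≡ 44^2 = 1936 ≡ 40
11^32 ≡ 40^2 = 1600 ≡ 20
49 = 32 + 16 + 1, so 11^49 ≡ 20·40·11 ≡ 31 (mod 79)
Right side y^r · r^s mod p:
21^2 = 441 ≡ 46
21^4 ≡ 46^2 = 2116 ≡ 62
21^8 ≡ 62^2 = 3844 ≡ 52
21^16 ≡ 52^2 = 2704 ≡ 18
21^32 ≡ 18^2 = 324 ≡ 8
21^64 ≡ 8^2 = 64
75 = 64 + 8 + 2 + 1, so 21^75 ≡ 64·52·46·21 ≡ 22 (mod 79)
75^2 = 5625 ≡ 16
75^4 ≡ 16^2 = 256 ≡ 19
75^8 ≡ 19^2 = 361 ≡ 45
75^16 ≡ 45^2 = 2025 ≡ 50
19 = 16 + 2 + 1, so 75^19 ≡ 50·16·75 ≡ 39 (mod 79)
22·39 = 858 ≡ 68 (mod 79)
31 ≠ 68, so verification fails.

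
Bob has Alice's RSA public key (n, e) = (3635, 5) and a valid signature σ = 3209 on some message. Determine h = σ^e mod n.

σ^2 ≡ 3209^2 = 10297681 ≡ 3361
σ^4 ≡ 3361^2 = 11296321 ≡ 2376
5 = 4 + 1, so σ^5 ≡ 2376·3209 ≡ 1989 (mod 3635)

1989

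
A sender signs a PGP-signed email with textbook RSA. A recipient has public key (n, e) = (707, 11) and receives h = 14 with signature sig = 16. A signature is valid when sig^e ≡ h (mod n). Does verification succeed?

fails

sig^2 ≡ 16^2 = 256
sig^4 ≡ 256^2 = 65536 ≡ 492
sig^8 ≡ 492^2 = 242064 ≡ 270
11 = 8 + 2 + 1, so sig^11 ≡ 270·256·16 ≡ 172 (mod 707)
sig^11 mod 707 = 172, but h = 14.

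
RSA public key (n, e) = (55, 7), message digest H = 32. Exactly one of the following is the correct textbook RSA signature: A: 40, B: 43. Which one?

Candidate A: Squares mod 55: 40^1≡40, 40^2≡5, 40^4≡25; 7 = 4 + 2 + 1, so 40^7 ≡ 25·5·40 ≡ 50 (mod 55)
Candidate B: Squares mod 55: 43^1≡43, 43^2≡34, 43^4≡1; 7 = 4 + 2 + 1, so 43^7 ≡ 1·34·43 ≡ 32 (mod 55)
  → matches H = 32

B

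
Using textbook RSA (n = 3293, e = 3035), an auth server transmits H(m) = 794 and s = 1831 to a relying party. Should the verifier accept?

accept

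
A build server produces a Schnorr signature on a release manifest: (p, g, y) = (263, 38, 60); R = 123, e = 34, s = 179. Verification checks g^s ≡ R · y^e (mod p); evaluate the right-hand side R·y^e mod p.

211

Squares mod 263: 60^1≡60, 60^2≡181, 60^4≡149, 60^8≡109, 60^16≡46, 60^32≡12
34 = 32 + 2, so 60^34 ≡ 12·181 ≡ 68 (mod 263)
R · y^e ≡ 123·68 = 8364 ≡ 211 (mod 263)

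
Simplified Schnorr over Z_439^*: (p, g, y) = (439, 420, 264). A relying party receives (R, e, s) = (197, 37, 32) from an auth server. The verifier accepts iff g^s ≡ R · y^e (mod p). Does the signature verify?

g^s mod p:
Squares mod 439: 420^1≡420, 420^2≡361, 420^4≡377, 420^8≡332, 420^16≡35, 420^32≡347
420^32 ≡ 347 (mod 439)
R · y^e mod p:
Squares mod 439: 264^1≡264, 264^2≡334, 264^4≡50, 264^8≡305, 264^16≡396, 264^32≡93
37 = 32 + 4 + 1, so 264^37 ≡ 93·50·264 ≡ 156 (mod 439)
197·156 = 30732 ≡ 2 (mod 439)
347 ≠ 2; the check fails.

does not verify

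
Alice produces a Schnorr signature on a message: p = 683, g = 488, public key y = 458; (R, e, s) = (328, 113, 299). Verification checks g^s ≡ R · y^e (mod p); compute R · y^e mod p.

Squares mod 683: 458^1≡458, 458^2≡83, 458^4≡59, 458^8≡66, 458^16≡258, 458^32≡313, 458^64≡300
113 = 64 + 32 + 16 + 1, so 458^113 ≡ 300·313·258·458 ≡ 279 (mod 683)
R · y^e ≡ 328·279 = 91512 ≡ 673 (mod 683)

673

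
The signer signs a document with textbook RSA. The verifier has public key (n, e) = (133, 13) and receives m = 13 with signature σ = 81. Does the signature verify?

does not verify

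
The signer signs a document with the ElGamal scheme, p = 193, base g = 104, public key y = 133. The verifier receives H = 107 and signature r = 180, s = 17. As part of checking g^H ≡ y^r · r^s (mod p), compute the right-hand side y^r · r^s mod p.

Squares mod 193: 133^1≡133, 133^2≡126, 133^4≡50, 133^8≡184, 133^16≡81, 133^32≡192, 133^64≡1, 133^128≡1
180 = 128 + 32 + 16 + 4, so 133^180 ≡ 1·192·81·50 ≡ 3 (mod 193)
Squares mod 193: 180^1≡180, 180^2≡169, 180^4≡190, 180^8≡9, 180^16≡81
17 = 16 + 1, so 180^17 ≡ 81·180 ≡ 105 (mod 193)
y^r · r^s ≡ 3·105 = 315 ≡ 122 (mod 193)

122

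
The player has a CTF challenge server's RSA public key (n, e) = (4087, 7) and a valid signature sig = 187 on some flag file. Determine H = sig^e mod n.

1683

Squares mod 4087: sig^1≡187, sig^2≡2273, sig^4≡561
7 = 4 + 2 + 1, so sig^7 ≡ 561·2273·187 ≡ 1683 (mod 4087)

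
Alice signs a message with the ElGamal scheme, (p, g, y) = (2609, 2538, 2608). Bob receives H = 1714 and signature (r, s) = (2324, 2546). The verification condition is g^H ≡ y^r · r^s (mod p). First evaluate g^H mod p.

2538^2 = 6441444 ≡ 2432
2538^4 ≡ 2432^2 = 5914624 ≡ 21
2538^8 ≡ 21^2 = 441
2538^16 ≡ 441^2 = 194481 ≡ 1415
2538^32 ≡ 1415^2 = 2002225 ≡ 1122
2538^64 ≡ 1122^2 = 1258884 ≡ 1346
2538^128 ≡ 1346^2 = 1811716 ≡ 1070
2538^256 ≡ 1070^2 = 1144900 ≡ 2158
2538^512 ≡ 2158^2 = 4656964 ≡ 2508
2538^1024 ≡ 2508^2 = 6290064 ≡ 2374
1714 = 1024 + 512 + 128 + 32 + 16 + 2, so 2538^1714 ≡ 2374·2508·1070·1122·1415·2432 ≡ 1250 (mod 2609)

1250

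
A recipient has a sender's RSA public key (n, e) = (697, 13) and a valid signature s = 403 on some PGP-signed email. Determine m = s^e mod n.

s^2 ≡ 403^2 = 162409 ≡ 8
s^4 ≡ 8^2 = 64
s^8 ≡ 64^2 = 4096 ≡ 611
13 = 8 + 4 + 1, so s^13 ≡ 611·64·403 ≡ 439 (mod 697)

439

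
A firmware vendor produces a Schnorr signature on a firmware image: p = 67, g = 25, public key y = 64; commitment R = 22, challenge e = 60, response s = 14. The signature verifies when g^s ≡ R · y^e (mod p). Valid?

yes

g^s mod p:
25^2 = 625 ≡ 22
25^4 ≡ 22^2 = 484 ≡ 15
25^8 ≡ 15^2 = 225 ≡ 24
14 = 8 + 4 + 2, so 25^14 ≡ 24·15·22 ≡ 14 (mod 67)
R · y^e mod p:
64^2 = 4096 ≡ 9
64^4 ≡ 9^2 = 81 ≡ 14
64^8 ≡ 14^2 = 196 ≡ 62
64^16 ≡ 62^2 = 3844 ≡ 25
64^32 ≡ 25^2 = 625 ≡ 22
60 = 32 + 16 + 8 + 4, so 64^60 ≡ 22·25·62·14 ≡ 25 (mod 67)
22·25 = 550 ≡ 14 (mod 67)
14 ≡ 14 (mod 67); signature holds.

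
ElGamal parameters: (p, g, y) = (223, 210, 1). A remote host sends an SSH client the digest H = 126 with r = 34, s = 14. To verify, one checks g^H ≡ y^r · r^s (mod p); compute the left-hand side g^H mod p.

210^2 = 44100 ≡ 169
210^4 ≡ 169^2 = 28561 ≡ 17
210^8 ≡ 17^2 = 289 ≡ 66
210^16 ≡ 66^2 = 4356 ≡ 119
210^32 ≡ 119^2 = 14161 ≡ 112
210^64 ≡ 112^2 = 12544 ≡ 56
126 = 64 + 32 + 16 + 8 + 4 + 2, so 210^126 ≡ 56·112·119·66·17·169 ≡ 8 (mod 223)

8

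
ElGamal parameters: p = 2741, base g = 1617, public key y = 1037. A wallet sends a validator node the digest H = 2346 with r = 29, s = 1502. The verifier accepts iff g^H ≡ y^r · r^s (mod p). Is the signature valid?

invalid

Left side g^H mod p:
Squares mod 2741: 1617^1≡1617, 1617^2≡2516, 1617^4≡1287, 1617^8≡805, 1617^16≡1149, 1617^32≡1780, 1617^64≡2545, 1617^128≡42, 1617^256≡1764, 1617^512≡661, 1617^1024≡1102, 1617^2048≡141
2346 = 2048 + 256 + 32 + 8 + 2, so 1617^2346 ≡ 141·1764·1780·805·2516 ≡ 672 (mod 2741)
Right side y^r · r^s mod p:
Squares mod 2741: 1037^1≡1037, 1037^2≡897, 1037^4≡1496, 1037^8≡1360, 1037^16≡2166
29 = 16 + 8 + 4 + 1, so 1037^29 ≡ 2166·1360·1496·1037 ≡ 154 (mod 2741)
Squares mod 2741: 29^1≡29, 29^2≡841, 29^4≡103, 29^8≡2386, 29^16≡2680, 29^32≡980, 29^64≡1050, 29^128≡618, 29^256≡925, 29^512≡433, 29^1024≡1101
1502 = 1024 + 256 + 128 + 64 + 16 + 8 + 4 + 2, so 29^1502 ≡ 1101·925·618·1050·2680·2386·103·841 ≡ 2130 (mod 2741)
154·2130 = 328020 ≡ 1841 (mod 2741)
672 ≠ 1841, so verification fails.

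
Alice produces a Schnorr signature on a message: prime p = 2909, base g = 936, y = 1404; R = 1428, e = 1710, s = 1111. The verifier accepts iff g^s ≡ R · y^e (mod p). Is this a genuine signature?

genuine

g^s mod p:
936^1111 mod 2909 = 1694
R · y^e mod p:
1404^1710 mod 2909 = 1912
1428·1912 = 2730336 ≡ 1694 (mod 2909)
1694 ≡ 1694 (mod 2909); signature holds.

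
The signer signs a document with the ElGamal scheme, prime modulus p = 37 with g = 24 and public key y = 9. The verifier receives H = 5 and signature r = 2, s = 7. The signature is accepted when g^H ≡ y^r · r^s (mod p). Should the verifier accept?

Left side g^H mod p:
24^2 = 576 ≡ 21
24^4 ≡ 21^2 = 441 ≡ 34
5 = 4 + 1, so 24^5 ≡ 34·24 ≡ 2 (mod 37)
Right side y^r · r^s mod p:
9^2 = 81 ≡ 7
2^2 = 4
2^4 ≡ 4^2 = 16
7 = 4 + 2 + 1, so 2^7 ≡ 16·4·2 ≡ 17 (mod 37)
7·17 = 119 ≡ 8 (mod 37)
2 ≠ 8, so verification fails.

reject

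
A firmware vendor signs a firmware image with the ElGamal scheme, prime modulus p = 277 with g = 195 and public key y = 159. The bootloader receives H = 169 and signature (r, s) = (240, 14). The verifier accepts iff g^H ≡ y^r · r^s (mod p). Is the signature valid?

Left side g^H mod p:
Squares mod 277: 195^1≡195, 195^2≡76, 195^4≡236, 195^8≡19, 195^16≡84, 195^32≡131, 195^64≡264, 195^128≡169
169 = 128 + 32 + 8 + 1, so 195^169 ≡ 169·131·19·195 ≡ 32 (mod 277)
Right side y^r · r^s mod p:
Squares mod 277: 159^1≡159, 159^2≡74, 159^4≡213, 159^8≡218, 159^16≡157, 159^32≡273, 159^64≡16, 159^128≡256
240 = 128 + 64 + 32 + 16, so 159^240 ≡ 256·16·273·157 ≡ 211 (mod 277)
Squares mod 277: 240^1≡240, 240^2≡261, 240^4≡256, 240^8≡164
14 = 8 + 4 + 2, so 240^14 ≡ 164·256·261 ≡ 258 (mod 277)
211·258 = 54438 ≡ 146 (mod 277)
32 ≠ 146, so verification fails.

invalid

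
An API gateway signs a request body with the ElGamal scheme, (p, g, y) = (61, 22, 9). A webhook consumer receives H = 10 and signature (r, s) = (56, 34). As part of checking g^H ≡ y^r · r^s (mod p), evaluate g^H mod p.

22^10 mod 61 = 13

13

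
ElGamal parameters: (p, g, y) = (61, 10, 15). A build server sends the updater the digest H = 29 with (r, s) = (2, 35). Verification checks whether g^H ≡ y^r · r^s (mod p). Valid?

Left side g^H mod p:
10^2 = 100 ≡ 39
10^4 ≡ 39^2 = 1521 ≡ 57
10^8 ≡ 57^2 = 3249 ≡ 16
10^16 ≡ 16^2 = 256 ≡ 12
29 = 16 + 8 + 4 + 1, so 10^29 ≡ 12·16·57·10 ≡ 6 (mod 61)
Right side y^r · r^s mod p:
15^2 = 225 ≡ 42
2^2 = 4
2^4 ≡ 4^2 = 16
2^8 ≡ 16^2 = 256 ≡ 12
2^16 ≡ 12^2 = 144 ≡ 22
2^32 ≡ 22^2 = 484 ≡ 57
35 = 32 + 2 + 1, so 2^35 ≡ 57·4·2 ≡ 29 (mod 61)
42·29 = 1218 ≡ 59 (mod 61)
6 ≠ 59, so verification fails.

no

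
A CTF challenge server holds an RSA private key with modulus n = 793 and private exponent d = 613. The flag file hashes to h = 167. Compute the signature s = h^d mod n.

310

h^2 ≡ 167^2 = 27889 ≡ 134
h^4 ≡ 134^2 = 17956 ≡ 510
h^8 ≡ 510^2 = 260100 ≡ 789
h^16 ≡ 789^2 = 622521 ≡ 16
h^32 ≡ 16^2 = 256
h^64 ≡ 256^2 = 65536 ≡ 510
h^128 ≡ 510^2 = 260100 ≡ 789
h^256 ≡ 789^2 = 622521 ≡ 16
h^512 ≡ 16^2 = 256
613 = 512 + 64 + 32 + 4 + 1, so h^613 ≡ 256·510·256·510·167 ≡ 310 (mod 793)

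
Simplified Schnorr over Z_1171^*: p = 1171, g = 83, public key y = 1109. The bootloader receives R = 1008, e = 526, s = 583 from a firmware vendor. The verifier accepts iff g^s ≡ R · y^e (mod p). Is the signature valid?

valid

g^s mod p:
83^2 = 6889 ≡ 1034
83^4 ≡ 1034^2 = 1069156 ≡ 33
83^8 ≡ 33^2 = 1089
83^16 ≡ 1089^2 = 1185921 ≡ 869
83^32 ≡ 869^2 = 755161 ≡ 1037
83^64 ≡ 1037^2 = 1075369 ≡ 391
83^128 ≡ 391^2 = 152881 ≡ 651
83^256 ≡ 651^2 = 423801 ≡ 1070
83^512 ≡ 1070^2 = 1144900 ≡ 833
583 = 512 + 64 + 4 + 2 + 1, so 83^583 ≡ 833·391·33·1034·83 ≡ 359 (mod 1171)
R · y^e mod p:
1109^2 = 1229881 ≡ 331
1109^4 ≡ 331^2 = 109561 ≡ 658
1109^8 ≡ 658^2 = 432964 ≡ 865
1109^16 ≡ 865^2 = 748225 ≡ 1127
1109^32 ≡ 1127^2 = 1270129 ≡ 765
1109^64 ≡ 765^2 = 585225 ≡ 896
1109^128 ≡ 896^2 = 802816 ≡ 681
1109^256 ≡ 681^2 = 463761 ≡ 45
1109^512 ≡ 45^2 = 2025 ≡ 854
526 = 512 + 8 + 4 + 2, so 1109^526 ≡ 854·865·658·331 ≡ 357 (mod 1171)
1008·357 = 359856 ≡ 359 (mod 1171)
359 ≡ 359 (mod 1171); signature holds.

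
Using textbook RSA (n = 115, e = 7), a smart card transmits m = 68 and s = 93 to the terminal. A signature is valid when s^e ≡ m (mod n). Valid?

no

s^2 ≡ 93^2 = 8649 ≡ 24
s^4 ≡ 24^2 = 576 ≡ 1
7 = 4 + 2 + 1, so s^7 ≡ 1·24·93 ≡ 47 (mod 115)
The recovered value 47 does not match the digest 68.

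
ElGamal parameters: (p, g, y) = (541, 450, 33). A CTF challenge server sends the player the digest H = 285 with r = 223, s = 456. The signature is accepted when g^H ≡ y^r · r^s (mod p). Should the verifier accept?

Left side g^H mod p:
Squares mod 541: 450^1≡450, 450^2≡166, 450^4≡506, 450^8≡143, 450^16≡432, 450^32≡520, 450^64≡441, 450^128≡262, 450^256≡478
285 = 256 + 16 + 8 + 4 + 1, so 450^285 ≡ 478·432·143·506·450 ≡ 302 (mod 541)
Right side y^r · r^s mod p:
Squares mod 541: 33^1≡33, 33^2≡7, 33^4≡49, 33^8≡237, 33^16≡446, 33^32≡369, 33^64≡370, 33^128≡27
223 = 128 + 64 + 16 + 8 + 4 + 2 + 1, so 33^223 ≡ 27·370·446·237·49·7·33 ≡ 162 (mod 541)
Squares mod 541: 223^1≡223, 223^2≡498, 223^4≡226, 223^8≡222, 223^16≡53, 223^32≡104, 223^64≡537, 223^128≡16, 223^256≡256
456 = 256 + 128 + 64 + 8, so 223^456 ≡ 256·16·537·222 ≡ 436 (mod 541)
162·436 = 70632 ≡ 302 (mod 541)
302 ≡ 302 (mod 541), so the signature is genuine.

accept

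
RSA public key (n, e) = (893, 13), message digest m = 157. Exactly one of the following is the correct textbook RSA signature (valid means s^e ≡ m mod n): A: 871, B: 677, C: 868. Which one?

A

Candidate A: Squares mod 893: 871^1≡871, 871^2≡484, 871^4≡290, 871^8≡158; 13 = 8 + 4 + 1, so 871^13 ≡ 158·290·871 ≡ 157 (mod 893)
  → matches m = 157
Candidate B: Squares mod 893: 677^1≡677, 677^2≡220, 677^4≡178, 677^8≡429; 13 = 8 + 4 + 1, so 677^13 ≡ 429·178·677 ≡ 411 (mod 893)
Candidate C: Squares mod 893: 868^1≡868, 868^2≡625, 868^4≡384, 868^8≡111; 13 = 8 + 4 + 1, so 868^13 ≡ 111·384·868 ≡ 642 (mod 893)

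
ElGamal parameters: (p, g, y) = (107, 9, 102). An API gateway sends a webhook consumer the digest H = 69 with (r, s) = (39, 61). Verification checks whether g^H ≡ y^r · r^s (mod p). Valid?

Left side g^H mod p:
9^69 mod 107 = 13
Right side y^r · r^s mod p:
102^39 mod 107 = 39
39^61 mod 107 = 36
39·36 = 1404 ≡ 13 (mod 107)
13 ≡ 13 (mod 107), so the signature is genuine.

yes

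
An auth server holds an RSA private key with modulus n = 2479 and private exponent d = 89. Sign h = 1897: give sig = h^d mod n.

h^89 mod 2479 = 877

877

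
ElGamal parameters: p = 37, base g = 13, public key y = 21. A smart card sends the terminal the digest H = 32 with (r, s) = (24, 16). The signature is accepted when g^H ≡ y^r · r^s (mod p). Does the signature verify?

Left side g^H mod p:
Squares mod 37: 13^1≡13, 13^2≡21, 13^4≡34, 13^8≡9, 13^16≡7, 13^32≡12
13^32 ≡ 12 (mod 37)
Right side y^r · r^s mod p:
Squares mod 37: 21^1≡21, 21^2≡34, 21^4≡9, 21^8≡7, 21^16≡12
24 = 16 + 8, so 21^24 ≡ 12·7 ≡ 10 (mod 37)
Squares mod 37: 24^1≡24, 24^2≡21, 24^4≡34, 24^8≡9, 24^16≡7
24^16 ≡ 7 (mod 37)
10·7 = 70 ≡ 33 (mod 37)
12 ≠ 33, so verification fails.

does not verify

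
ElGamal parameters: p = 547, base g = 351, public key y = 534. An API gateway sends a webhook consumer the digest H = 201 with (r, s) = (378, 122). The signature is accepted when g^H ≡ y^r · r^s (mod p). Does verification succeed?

fails

Left side g^H mod p:
351^2 = 123201 ≡ 126
351^4 ≡ 126^2 = 15876 ≡ 13
351^8 ≡ 13^2 = 169
351^16 ≡ 169^2 = 28561 ≡ 117
351^32 ≡ 117^2 = 13689 ≡ 14
351^64 ≡ 14^2 = 196
351^128 ≡ 196^2 = 38416 ≡ 126
201 = 128 + 64 + 8 + 1, so 351^201 ≡ 126·196·169·351 ≡ 538 (mod 547)
Right side y^r · r^s mod p:
534^2 = 285156 ≡ 169
534^4 ≡ 169^2 = 28561 ≡ 117
534^8 ≡ 117^2 = 13689 ≡ 14
534^16 ≡ 14^2 = 196
534^32 ≡ 196^2 = 38416 ≡ 126
534^64 ≡ 126^2 = 15876 ≡ 13
534^128 ≡ 13^2 = 169
534^256 ≡ 169^2 = 28561 ≡ 117
378 = 256 + 64 + 32 + 16 + 8 + 2, so 534^378 ≡ 117·13·126·196·14·169 ≡ 1 (mod 547)
378^2 = 142884 ≡ 117
378^4 ≡ 117^2 = 13689 ≡ 14
378^8 ≡ 14^2 = 196
378^16 ≡ 196^2 = 38416 ≡ 126
378^32 ≡ 126^2 = 15876 ≡ 13
378^64 ≡ 13^2 = 169
122 = 64 + 32 + 16 + 8 + 2, so 378^122 ≡ 169·13·126·196·117 ≡ 508 (mod 547)
1·508 = 508 ≡ 508 (mod 547)
538 ≠ 508, so verification fails.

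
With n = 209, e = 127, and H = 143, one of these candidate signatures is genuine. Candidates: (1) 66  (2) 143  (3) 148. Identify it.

2

Candidate 1: Squares mod 209: 66^1≡66, 66^2≡176, 66^4≡44, 66^8≡55, 66^16≡99, 66^32≡187, 66^64≡66; 127 = 64 + 32 + 16 + 8 + 4 + 2 + 1, so 66^127 ≡ 66·187·99·55·44·176·66 ≡ 66 (mod 209)
Candidate 2: Squares mod 209: 143^1≡143, 143^2≡176, 143^4≡44, 143^8≡55, 143^16≡99, 143^32≡187, 143^64≡66; 127 = 64 + 32 + 16 + 8 + 4 + 2 + 1, so 143^127 ≡ 66·187·99·55·44·176·143 ≡ 143 (mod 209)
  → matches H = 143
Candidate 3: Squares mod 209: 148^1≡148, 148^2≡168, 148^4≡9, 148^8≡81, 148^16≡82, 148^32≡36, 148^64≡42; 127 = 64 + 32 + 16 + 8 + 4 + 2 + 1, so 148^127 ≡ 42·36·82·81·9·168·148 ≡ 91 (mod 209)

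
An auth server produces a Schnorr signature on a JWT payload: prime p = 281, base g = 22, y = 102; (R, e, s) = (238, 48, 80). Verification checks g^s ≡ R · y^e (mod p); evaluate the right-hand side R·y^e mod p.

102^48 mod 281 = 153
R · y^e ≡ 238·153 = 36414 ≡ 165 (mod 281)

165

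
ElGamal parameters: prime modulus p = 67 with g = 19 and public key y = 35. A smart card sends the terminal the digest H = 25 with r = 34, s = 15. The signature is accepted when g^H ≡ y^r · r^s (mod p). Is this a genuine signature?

Left side g^H mod p:
19^2 = 361 ≡ 26
19^4 ≡ 26^2 = 676 ≡ 6
19^8 ≡ 6^2 = 36
19^16 ≡ 36^2 = 1296 ≡ 23
25 = 16 + 8 + 1, so 19^25 ≡ 23·36·19 ≡ 54 (mod 67)
Right side y^r · r^s mod p:
35^2 = 1225 ≡ 19
35^4 ≡ 19^2 = 361 ≡ 26
35^8 ≡ 26^2 = 676 ≡ 6
35^16 ≡ 6^2 = 36
35^32 ≡ 36^2 = 1296 ≡ 23
34 = 32 + 2, so 35^34 ≡ 23·19 ≡ 35 (mod 67)
34^2 = 1156 ≡ 17
34^4 ≡ 17^2 = 289 ≡ 21
34^8 ≡ 21^2 = 441 ≡ 39
15 = 8 + 4 + 2 + 1, so 34^15 ≡ 39·21·17·34 ≡ 27 (mod 67)
35·27 = 945 ≡ 7 (mod 67)
54 ≠ 7, so verification fails.

forged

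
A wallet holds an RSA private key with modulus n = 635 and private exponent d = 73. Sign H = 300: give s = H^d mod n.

355

Squares mod 635: H^1≡300, H^2≡465, H^4≡325, H^8≡215, H^16≡505, H^32≡390, H^64≡335
73 = 64 + 8 + 1, so H^73 ≡ 335·215·300 ≡ 355 (mod 635)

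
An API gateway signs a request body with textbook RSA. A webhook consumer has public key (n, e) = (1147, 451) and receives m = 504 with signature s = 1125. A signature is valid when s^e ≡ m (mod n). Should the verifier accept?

reject

s^451 mod 1147 = 133
The recovered value 133 does not match the digest 504.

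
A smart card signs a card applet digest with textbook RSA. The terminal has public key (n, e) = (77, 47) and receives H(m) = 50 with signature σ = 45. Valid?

no

Squares mod 77: σ^1≡45, σ^2≡23, σ^4≡67, σ^8≡23, σ^16≡67, σ^32≡23
47 = 32 + 8 + 4 + 2 + 1, so σ^47 ≡ 23·23·67·23·45 ≡ 12 (mod 77)
The recovered value 12 does not match the digest 50.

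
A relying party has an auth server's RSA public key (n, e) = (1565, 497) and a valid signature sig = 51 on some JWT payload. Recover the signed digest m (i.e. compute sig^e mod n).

666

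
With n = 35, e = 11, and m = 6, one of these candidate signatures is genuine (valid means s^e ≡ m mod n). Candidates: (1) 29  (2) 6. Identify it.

2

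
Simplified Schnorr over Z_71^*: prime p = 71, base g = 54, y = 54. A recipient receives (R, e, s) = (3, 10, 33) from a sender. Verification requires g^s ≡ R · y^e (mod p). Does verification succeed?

g^s mod p:
54^2 = 2916 ≡ 5
54^4 ≡ 5^2 = 25
54^8 ≡ 25^2 = 625 ≡ 57
54^16 ≡ 57^2 = 3249 ≡ 54
54^32 ≡ 54^2 = 2916 ≡ 5
33 = 32 + 1, so 54^33 ≡ 5·54 ≡ 57 (mod 71)
R · y^e mod p:
54^2 = 2916 ≡ 5
54^4 ≡ 5^2 = 25
54^8 ≡ 25^2 = 625 ≡ 57
10 = 8 + 2, so 54^10 ≡ 57·5 ≡ 1 (mod 71)
3·1 = 3 ≡ 3 (mod 71)
57 ≠ 3; the check fails.

fails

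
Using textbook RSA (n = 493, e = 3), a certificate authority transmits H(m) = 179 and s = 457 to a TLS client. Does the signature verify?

verifies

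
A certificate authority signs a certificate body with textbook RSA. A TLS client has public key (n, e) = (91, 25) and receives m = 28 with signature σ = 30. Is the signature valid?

Squares mod 91: σ^1≡30, σ^2≡81, σ^4≡9, σ^8≡81, σ^16≡9
25 = 16 + 8 + 1, so σ^25 ≡ 9·81·30 ≡ 30 (mod 91)
σ^25 mod 91 = 30, but m = 28.

invalid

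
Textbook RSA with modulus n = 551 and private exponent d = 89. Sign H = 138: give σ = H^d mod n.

42

H^2 ≡ 138^2 = 19044 ≡ 310
H^4 ≡ 310^2 = 96100 ≡ 226
H^8 ≡ 226^2 = 51076 ≡ 384
H^16 ≡ 384^2 = 147456 ≡ 339
H^32 ≡ 339^2 = 114921 ≡ 313
H^64 ≡ 313^2 = 97969 ≡ 442
89 = 64 + 16 + 8 + 1, so H^89 ≡ 442·339·384·138 ≡ 42 (mod 551)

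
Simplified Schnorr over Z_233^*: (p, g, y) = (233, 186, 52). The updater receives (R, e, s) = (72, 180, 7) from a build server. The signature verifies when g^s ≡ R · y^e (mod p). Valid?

no

g^s mod p:
186^7 mod 233 = 118
R · y^e mod p:
52^180 mod 233 = 2
72·2 = 144 ≡ 144 (mod 233)
118 ≠ 144; the check fails.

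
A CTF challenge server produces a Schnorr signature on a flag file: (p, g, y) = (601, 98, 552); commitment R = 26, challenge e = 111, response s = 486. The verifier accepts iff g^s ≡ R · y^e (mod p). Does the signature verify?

g^s mod p:
98^2 = 9604 ≡ 589
98^4 ≡ 589^2 = 346921 ≡ 144
98^8 ≡ 144^2 = 20736 ≡ 302
98^16 ≡ 302^2 = 91204 ≡ 453
98^32 ≡ 453^2 = 205209 ≡ 268
98^64 ≡ 268^2 = 71824 ≡ 305
98^128 ≡ 305^2 = 93025 ≡ 471
98^256 ≡ 471^2 = 221841 ≡ 72
486 = 256 + 128 + 64 + 32 + 4 + 2, so 98^486 ≡ 72·471·305·268·144·589 ≡ 473 (mod 601)
R · y^e mod p:
552^2 = 304704 ≡ 598
552^4 ≡ 598^2 = 357604 ≡ 9
552^8 ≡ 9^2 = 81
552^16 ≡ 81^2 = 6561 ≡ 551
552^32 ≡ 551^2 = 303601 ≡ 96
552^64 ≡ 96^2 = 9216 ≡ 201
111 = 64 + 32 + 8 + 4 + 2 + 1, so 552^111 ≡ 201·96·81·9·598·552 ≡ 421 (mod 601)
26·421 = 10946 ≡ 128 (mod 601)
473 ≠ 128; the check fails.

does not verify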